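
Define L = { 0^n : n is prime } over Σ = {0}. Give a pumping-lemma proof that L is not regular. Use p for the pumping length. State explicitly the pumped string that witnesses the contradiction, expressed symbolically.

0^{q(1+k)}

Assume L is regular; let p be its pumping constant.
Let q be a prime with q ≥ p+2 (infinitely many primes exist), and take w = 0^q ∈ L with |w| = q ≥ p.
Write w = xyz as guaranteed by the lemma, with |xy| ≤ p and |y| > 0.
Then y = 0^k for some k with 1 ≤ k ≤ p.
Since 1 ≤ k ≤ p, |xz| = q-k. Pump with i = q+1: |xy^{q+1}z| = (q-k)+(q+1)k = q+qk = q(1+k), which is composite (both factors ≥ 2). So xy^{q+1}z = 0^{q(1+k)} ∉ L.
This contradicts the pumping lemma, so L is not regular.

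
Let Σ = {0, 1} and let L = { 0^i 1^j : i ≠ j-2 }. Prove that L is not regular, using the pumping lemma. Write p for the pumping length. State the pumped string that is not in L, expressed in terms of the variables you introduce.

Toward a contradiction, assume L is regular with pumping length p.
Choose w = 0^p 1^{p+p!+2}. Since p ≠ (p+p!+2)-2 = p+p!, w ∈ L; and |w| ≥ p.
By the pumping lemma, w = xyz with |xy| ≤ p and y is nonempty.
Because |xy| ≤ p and w begins with p copies of 0, we have y = 0^k with 1 ≤ k ≤ p.
Since 1 ≤ k ≤ p, k divides p!; set t = 1 + p!/k. Then xy^t z has p + (p!/k)·k = p + p! copies of 0. Now the 0-count is p+p! and (1-count)-2 = (p+p!+2)-2 = p+p!, so i ≠ j-2 fails. So xy^t z = 0^{p+p!} 1^{p+p!+2} ∉ L.
Contradiction. Therefore L is not regular.

0^{p+p!} 1^{p+p!+2}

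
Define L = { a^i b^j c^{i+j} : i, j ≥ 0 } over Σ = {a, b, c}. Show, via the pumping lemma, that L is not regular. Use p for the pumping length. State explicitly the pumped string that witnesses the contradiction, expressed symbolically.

Assume L is regular; let p be its pumping constant.
Take w = a^p b^p c^{2p} ∈ L (with i=j=p, i+j=2p), |w| = 4p ≥ p.
By the pumping lemma, w = xyz with |xy| ≤ p and |y| ≥ 1.
The first p characters of w are a's, so xy (and hence y) consists only of a's. Write y = a^k, 1 ≤ k ≤ p.
Consider xy^2z = a^{p+k} b^p c^{2p}. Now the a- and b-counts sum to 2p+k, but the c-count is 2p ≠ 2p+k. So xy^2z ∉ L.
This is a contradiction; hence L is not regular.

a^{p+k} b^p c^{2p}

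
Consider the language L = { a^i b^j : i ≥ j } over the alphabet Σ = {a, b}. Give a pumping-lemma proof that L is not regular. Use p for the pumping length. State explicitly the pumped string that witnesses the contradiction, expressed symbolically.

Assume L is regular; let p be its pumping constant.
Choose w = a^p b^p ∈ L, with |w| = 2p ≥ p.
By the pumping lemma, w = xyz with |xy| ≤ p and y is nonempty.
Since the first p symbols of w are all a's and |xy| ≤ p, y lies entirely in the leading a-block: y = a^k for some k with 1 ≤ k ≤ p.
Consider xy^0z = xz = a^{p-k} b^p. Since k ≥ 1, the a-count p-k is less than p, so i ≥ j fails; thus xz ∉ L.
This is a contradiction; hence L is not regular.

a^{p-k} b^p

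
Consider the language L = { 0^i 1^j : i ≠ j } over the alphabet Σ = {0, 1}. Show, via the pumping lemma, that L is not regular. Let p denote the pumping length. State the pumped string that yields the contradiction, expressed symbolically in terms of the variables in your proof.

Assume L is regular. Let p be the pumping length given by the pumping lemma.
Choose w = 0^p 1^{p+p!}. Since p ≠ p+p!, w ∈ L; and |w| ≥ p.
The pumping lemma gives a decomposition w = xyz where |xy| ≤ p and y is nonempty.
Because |xy| ≤ p and w begins with p copies of 0, we have y = 0^k with 1 ≤ k ≤ p.
Since 1 ≤ k ≤ p, k divides p!; set t = 1 + p!/k. Then xy^t z has p + (p!/k)·k = p + p! copies of 0. Now the 0-count equals the 1-count, so i ≠ j fails. So xy^t z = 0^{p+p!} 1^{p+p!} ∉ L.
Contradiction. Therefore L is not regular.

0^{p+p!} 1^{p+p!}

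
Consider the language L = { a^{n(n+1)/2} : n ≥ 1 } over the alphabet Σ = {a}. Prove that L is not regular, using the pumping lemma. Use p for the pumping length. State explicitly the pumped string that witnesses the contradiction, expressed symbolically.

Assume L is regular; let p be its pumping constant.
Take w = a^{p(p+1)/2} ∈ L with |w| = p(p+1)/2 ≥ p.
The pumping lemma gives a decomposition w = xyz where |xy| ≤ p and |y| > 0.
Then y = a^k for some k with 1 ≤ k ≤ p.
Pump with i = 2: xy^2z = a^{p(p+1)/2+k}. Since 1 ≤ k ≤ p, p(p+1)/2 < p(p+1)/2+k ≤ p(p+1)/2+p < (p+1)(p+2)/2, so p(p+1)/2+k is strictly between consecutive triangular numbers. So xy^2z ∉ L.
This is a contradiction; hence L is not regular.

a^{p(p+1)/2+k}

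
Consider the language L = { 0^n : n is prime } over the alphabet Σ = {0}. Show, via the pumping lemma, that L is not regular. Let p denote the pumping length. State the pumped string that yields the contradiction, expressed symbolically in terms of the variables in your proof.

Suppose for contradiction that L is regular, and let p be the pumping length.
Let q be a prime with q ≥ p+2 (infinitely many primes exist), and take w = 0^q ∈ L with |w| = q ≥ p.
Write w = xyz as guaranteed by the lemma, with |xy| ≤ p and |y| > 0.
Then y = 0^k for some k with 1 ≤ k ≤ p.
Since 1 ≤ k ≤ p, |xz| = q-k. Pump with i = q+1: |xy^{q+1}z| = (q-k)+(q+1)k = q+qk = q(1+k), which is composite (both factors ≥ 2). So xy^{q+1}z = 0^{q(1+k)} ∉ L.
Contradiction. Therefore L is not regular.

0^{q(1+k)}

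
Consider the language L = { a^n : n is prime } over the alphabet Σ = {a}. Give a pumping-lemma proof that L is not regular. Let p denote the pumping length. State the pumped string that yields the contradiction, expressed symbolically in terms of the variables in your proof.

Toward a contradiction, assume L is regular with pumping length p.
Let q be a prime with q ≥ p+2 (infinitely many primes exist), and take w = a^q ∈ L with |w| = q ≥ p.
By the pumping lemma, w = xyz with |xy| ≤ p and |y| > 0.
Then y = a^k for some k with 1 ≤ k ≤ p.
Since 1 ≤ k ≤ p, |xz| = q-k. Pump with i = q+1: |xy^{q+1}z| = (q-k)+(q+1)k = q+qk = q(1+k), which is composite (both factors ≥ 2). So xy^{q+1}z = a^{q(1+k)} ∉ L.
This is a contradiction; hence L is not regular.

a^{q(1+k)}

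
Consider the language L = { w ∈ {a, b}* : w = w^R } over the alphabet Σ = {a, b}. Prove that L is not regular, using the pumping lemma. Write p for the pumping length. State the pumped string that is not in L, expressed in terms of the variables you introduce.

Suppose for contradiction that L is regular, and let p be the pumping length.
Take w = a^p b a^p, a palindrome of length 2p+1 ≥ p.
The pumping lemma gives a decomposition w = xyz where |xy| ≤ p and y is nonempty.
Since the first p symbols of w are all a's and |xy| ≤ p, y lies entirely in the leading a-block: y = a^k for some k with 1 ≤ k ≤ p.
Pump with i = 2: xy^2z = a^{p+k} b a^p. Its reverse is a^p b a^{p+k}, which differs from xy^2z since k ≥ 1. So xy^2z is not a palindrome and xy^2z ∉ L.
This is a contradiction; hence L is not regular.

a^{p+k} b a^p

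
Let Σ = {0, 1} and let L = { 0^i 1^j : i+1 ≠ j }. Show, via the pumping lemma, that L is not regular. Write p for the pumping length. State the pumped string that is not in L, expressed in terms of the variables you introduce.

Assume L is regular. Let p be the pumping length given by the pumping lemma.
Choose w = 0^p 1^{p+p!+1}. Since p ≠ (p+p!+1)-1 = p+p!, w ∈ L; and |w| ≥ p.
Write w = xyz as guaranteed by the lemma, with |xy| ≤ p and y is nonempty.
Since the first p symbols of w are all 0's and |xy| ≤ p, y lies entirely in the leading 0-block: y = 0^k for some k with 1 ≤ k ≤ p.
Since 1 ≤ k ≤ p, k divides p!; set t = 1 + p!/k. Then xy^t z has p + (p!/k)·k = p + p! copies of 0. Now the 0-count is p+p! and (1-count)-1 = (p+p!+1)-1 = p+p!, so i+1 ≠ j fails. So xy^t z = 0^{p+p!} 1^{p+p!+1} ∉ L.
Contradiction. Therefore L is not regular.

0^{p+p!} 1^{p+p!+1}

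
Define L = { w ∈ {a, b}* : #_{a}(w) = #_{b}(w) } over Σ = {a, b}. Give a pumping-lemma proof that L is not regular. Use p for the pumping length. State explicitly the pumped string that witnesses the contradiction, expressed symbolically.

Assume L is regular. Let p be the pumping length given by the pumping lemma.
Choose w = a^p b^p ∈ L with |w| = 2p ≥ p.
Write w = xyz as guaranteed by the lemma, with |xy| ≤ p and |y| > 0.
The first p characters of w are a's, so xy (and hence y) consists only of a's. Write y = a^k, 1 ≤ k ≤ p.
Pump with i = 2: xy^2z = a^{p+k} b^p has p+k occurrences of a but only p of b. Since k ≥ 1 the counts differ, so xy^2z ∉ L.
Contradiction. Therefore L is not regular.

a^{p+k} b^p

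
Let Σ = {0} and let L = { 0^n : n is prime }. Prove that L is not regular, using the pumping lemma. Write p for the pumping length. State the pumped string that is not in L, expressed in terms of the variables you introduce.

Assume L is regular; let p be its pumping constant.
Let q be a prime with q ≥ p+2 (infinitely many primes exist), and take w = 0^q ∈ L with |w| = q ≥ p.
The pumping lemma gives a decomposition w = xyz where |xy| ≤ p and |y| > 0.
Then y = 0^k for some k with 1 ≤ k ≤ p.
Since 1 ≤ k ≤ p, |xz| = q-k. Pump with i = q+1: |xy^{q+1}z| = (q-k)+(q+1)k = q+qk = q(1+k), which is composite (both factors ≥ 2). So xy^{q+1}z = 0^{q(1+k)} ∉ L.
Contradiction. Therefore L is not regular.

0^{q(1+k)}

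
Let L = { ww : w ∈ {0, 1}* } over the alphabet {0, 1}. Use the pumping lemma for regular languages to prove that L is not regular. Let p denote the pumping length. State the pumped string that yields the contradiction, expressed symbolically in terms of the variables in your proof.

0^{p+k} 1^p 0^p 1^p

Toward a contradiction, assume L is regular with pumping length p.
Take w = 0^p 1^p 0^p 1^p = uu where u = 0^p1^p; then w ∈ L and |w| = 4p ≥ p.
The pumping lemma gives a decomposition w = xyz where |xy| ≤ p and |y| > 0.
Because |xy| ≤ p and w begins with p copies of 0, we have y = 0^k with 1 ≤ k ≤ p.
Pump with i = 2: xy^2z = 0^{p+k} 1^p 0^p 1^p, of length 4p+k. Suppose this equals vv. The string starts with 0 and ends with 1, so v does too; thus the boundary between the two copies of v is a 1→0 transition. There is exactly one such transition, at position 2p+k, so |v| = 2p+k and |vv| = 4p+2k ≠ 4p+k since k ≥ 1. So xy^2z ∉ L.
This is a contradiction; hence L is not regular.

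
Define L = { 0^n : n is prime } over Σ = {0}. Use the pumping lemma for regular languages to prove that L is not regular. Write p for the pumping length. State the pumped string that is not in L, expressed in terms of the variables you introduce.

0^{q(1+k)}

Toward a contradiction, assume L is regular with pumping length p.
Let q be a prime with q ≥ p+2 (infinitely many primes exist), and take w = 0^q ∈ L with |w| = q ≥ p.
The pumping lemma gives a decomposition w = xyz where |xy| ≤ p and |y| > 0.
Then y = 0^k for some k with 1 ≤ k ≤ p.
Since 1 ≤ k ≤ p, |xz| = q-k. Pump with i = q+1: |xy^{q+1}z| = (q-k)+(q+1)k = q+qk = q(1+k), which is composite (both factors ≥ 2). So xy^{q+1}z = 0^{q(1+k)} ∉ L.
This contradicts the pumping lemma, so L is not regular.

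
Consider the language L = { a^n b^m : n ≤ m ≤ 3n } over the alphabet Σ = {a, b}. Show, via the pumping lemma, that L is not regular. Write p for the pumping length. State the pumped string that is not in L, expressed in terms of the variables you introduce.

Suppose for contradiction that L is regular, and let p be the pumping length.
Take w = a^p b^p ∈ L (since p ≤ p ≤ 3p), with |w| = 2p ≥ p.
By the pumping lemma, w = xyz with |xy| ≤ p and y is nonempty.
Since the first p symbols of w are all a's and |xy| ≤ p, y lies entirely in the leading a-block: y = a^k for some k with 1 ≤ k ≤ p.
Pump with i = 2: xy^2z = a^{p+k} b^p. Now n = p+k > p = m, so the condition n ≤ m fails. Thus xy^2z ∉ L.
This is a contradiction; hence L is not regular.

a^{p+k} b^p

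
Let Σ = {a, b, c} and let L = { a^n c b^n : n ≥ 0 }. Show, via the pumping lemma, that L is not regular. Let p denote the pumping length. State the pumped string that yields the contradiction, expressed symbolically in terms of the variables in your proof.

a^{p+k} c b^p

Assume L is regular; let p be its pumping constant.
Take w = a^p c b^p ∈ L with |w| = 2p+1 ≥ p.
By the pumping lemma, w = xyz with |xy| ≤ p and |y| > 0.
Because |xy| ≤ p and w begins with p copies of a, we have y = a^k with 1 ≤ k ≤ p.
Pump with i = 2: xy^2z = a^{p+k} c b^p, which would require p+k = p. But k ≥ 1, so xy^2z ∉ L.
This contradicts the pumping lemma, so L is not regular.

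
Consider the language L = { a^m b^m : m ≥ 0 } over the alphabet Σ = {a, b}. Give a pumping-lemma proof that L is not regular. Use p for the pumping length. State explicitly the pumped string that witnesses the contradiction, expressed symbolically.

Toward a contradiction, assume L is regular with pumping length p.
Choose w = a^p b^p, which is in L with |w| = 2p ≥ p.
By the pumping lemma, w = xyz with |xy| ≤ p and y is nonempty.
Since the first p symbols of w are all a's and |xy| ≤ p, y lies entirely in the leading a-block: y = a^k for some k with 1 ≤ k ≤ p.
Pump with i = 2: xy^2z = a^{p+k} b^p. For this to lie in L we would need p = p+k, which forces k = 0. But k ≥ 1, so xy^2z ∉ L.
This contradicts the pumping lemma, so L is not regular.

a^{p+k} b^p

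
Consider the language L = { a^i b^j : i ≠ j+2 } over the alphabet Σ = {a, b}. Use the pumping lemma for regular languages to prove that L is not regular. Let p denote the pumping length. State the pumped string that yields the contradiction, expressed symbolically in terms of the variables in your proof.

Assume L is regular; let p be its pumping constant.
Choose w = a^p b^{p+p!-2}. Since p ≠ (p+p!-2)+2 = p+p!, w ∈ L; and |w| ≥ p.
By the pumping lemma, w = xyz with |xy| ≤ p and |y| > 0.
The first p characters of w are a's, so xy (and hence y) consists only of a's. Write y = a^k, 1 ≤ k ≤ p.
Since 1 ≤ k ≤ p, k divides p!; set t = 1 + p!/k. Then xy^t z has p + (p!/k)·k = p + p! copies of a. Now the a-count is p+p! and (b-count)+2 = (p+p!-2)+2 = p+p!, so i ≠ j+2 fails. So xy^t z = a^{p+p!} b^{p+p!-2} ∉ L.
Contradiction. Therefore L is not regular.

a^{p+p!} b^{p+p!-2}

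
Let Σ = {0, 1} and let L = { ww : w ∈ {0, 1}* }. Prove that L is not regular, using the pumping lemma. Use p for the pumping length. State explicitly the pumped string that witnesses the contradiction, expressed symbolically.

0^{p+k} 1^p 0^p 1^p

Toward a contradiction, assume L is regular with pumping length p.
Take w = 0^p 1^p 0^p 1^p = uu where u = 0^p1^p; then w ∈ L and |w| = 4p ≥ p.
Write w = xyz as guaranteed by the lemma, with |xy| ≤ p and |y| > 0.
Since the first p symbols of w are all 0's and |xy| ≤ p, y lies entirely in the leading 0-block: y = 0^k for some k with 1 ≤ k ≤ p.
Pump with i = 2: xy^2z = 0^{p+k} 1^p 0^p 1^p, of length 4p+k. Suppose this equals vv. The string starts with 0 and ends with 1, so v does too; thus the boundary between the two copies of v is a 1→0 transition. There is exactly one such transition, at position 2p+k, so |v| = 2p+k and |vv| = 4p+2k ≠ 4p+k since k ≥ 1. So xy^2z ∉ L.
This is a contradiction; hence L is not regular.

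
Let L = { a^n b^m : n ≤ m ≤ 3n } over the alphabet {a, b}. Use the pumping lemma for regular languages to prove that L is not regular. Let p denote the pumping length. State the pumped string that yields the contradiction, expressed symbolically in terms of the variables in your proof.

Suppose for contradiction that L is regular, and let p be the pumping length.
Take w = a^p b^p ∈ L (since p ≤ p ≤ 3p), with |w| = 2p ≥ p.
Write w = xyz as guaranteed by the lemma, with |xy| ≤ p and |y| ≥ 1.
Because |xy| ≤ p and w begins with p copies of a, we have y = a^k with 1 ≤ k ≤ p.
Pump with i = 2: xy^2z = a^{p+k} b^p. Now n = p+k > p = m, so the condition n ≤ m fails. Thus xy^2z ∉ L.
Contradiction. Therefore L is not regular.

a^{p+k} b^p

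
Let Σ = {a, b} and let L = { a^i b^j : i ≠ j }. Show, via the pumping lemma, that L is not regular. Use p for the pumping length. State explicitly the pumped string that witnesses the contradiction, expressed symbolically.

a^{p+p!} b^{p+p!}

Suppose for contradiction that L is regular, and let p be the pumping length.
Choose w = a^p b^{p+p!}. Since p ≠ p+p!, w ∈ L; and |w| ≥ p.
Write w = xyz as guaranteed by the lemma, with |xy| ≤ p and |y| > 0.
Because |xy| ≤ p and w begins with p copies of a, we have y = a^k with 1 ≤ k ≤ p.
Since 1 ≤ k ≤ p, k divides p!; set t = 1 + p!/k. Then xy^t z has p + (p!/k)·k = p + p! copies of a. Now the a-count equals the b-count, so i ≠ j fails. So xy^t z = a^{p+p!} b^{p+p!} ∉ L.
Contradiction. Therefore L is not regular.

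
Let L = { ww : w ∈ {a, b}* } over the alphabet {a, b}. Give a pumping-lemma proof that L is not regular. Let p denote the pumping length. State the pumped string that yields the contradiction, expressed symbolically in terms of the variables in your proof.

a^{p+k} b^p a^p b^p

Suppose for contradiction that L is regular, and let p be the pumping length.
Take w = a^p b^p a^p b^p = uu where u = a^pb^p; then w ∈ L and |w| = 4p ≥ p.
Write w = xyz as guaranteed by the lemma, with |xy| ≤ p and y is nonempty.
Since the first p symbols of w are all a's and |xy| ≤ p, y lies entirely in the leading a-block: y = a^k for some k with 1 ≤ k ≤ p.
Pump with i = 2: xy^2z = a^{p+k} b^p a^p b^p, of length 4p+k. Suppose this equals vv. The string starts with a and ends with b, so v does too; thus the boundary between the two copies of v is a b→a transition. There is exactly one such transition, at position 2p+k, so |v| = 2p+k and |vv| = 4p+2k ≠ 4p+k since k ≥ 1. So xy^2z ∉ L.
This is a contradiction; hence L is not regular.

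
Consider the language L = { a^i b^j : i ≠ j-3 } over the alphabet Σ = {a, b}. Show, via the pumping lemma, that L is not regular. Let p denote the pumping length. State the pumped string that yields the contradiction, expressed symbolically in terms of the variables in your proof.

Assume L is regular. Let p be the pumping length given by the pumping lemma.
Choose w = a^p b^{p+p!+3}. Since p ≠ (p+p!+3)-3 = p+p!, w ∈ L; and |w| ≥ p.
By the pumping lemma, w = xyz with |xy| ≤ p and |y| ≥ 1.
The first p characters of w are a's, so xy (and hence y) consists only of a's. Write y = a^k, 1 ≤ k ≤ p.
Since 1 ≤ k ≤ p, k divides p!; set t = 1 + p!/k. Then xy^t z has p + (p!/k)·k = p + p! copies of a. Now the a-count is p+p! and (b-count)-3 = (p+p!+3)-3 = p+p!, so i ≠ j-3 fails. So xy^t z = a^{p+p!} b^{p+p!+3} ∉ L.
This is a contradiction; hence L is not regular.

a^{p+p!} b^{p+p!+3}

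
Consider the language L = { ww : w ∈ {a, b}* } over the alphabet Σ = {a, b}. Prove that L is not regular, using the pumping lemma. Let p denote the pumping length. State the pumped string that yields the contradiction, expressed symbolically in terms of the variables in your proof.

Assume L is regular; let p be its pumping constant.
Take w = a^p b^p a^p b^p = uu where u = a^pb^p; then w ∈ L and |w| = 4p ≥ p.
The pumping lemma gives a decomposition w = xyz where |xy| ≤ p and |y| > 0.
The first p characters of w are a's, so xy (and hence y) consists only of a's. Write y = a^k, 1 ≤ k ≤ p.
Pump with i = 2: xy^2z = a^{p+k} b^p a^p b^p, of length 4p+k. Suppose this equals vv. The string starts with a and ends with b, so v does too; thus the boundary between the two copies of v is a b→a transition. There is exactly one such transition, at position 2p+k, so |v| = 2p+k and |vv| = 4p+2k ≠ 4p+k since k ≥ 1. So xy^2z ∉ L.
Contradiction. Therefore L is not regular.

a^{p+k} b^p a^p b^p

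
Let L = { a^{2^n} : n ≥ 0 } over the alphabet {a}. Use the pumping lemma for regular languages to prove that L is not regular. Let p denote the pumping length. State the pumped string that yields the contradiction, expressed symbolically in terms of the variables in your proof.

Assume L is regular; let p be its pumping constant.
Take w = a^{2^p} ∈ L with |w| = 2^p ≥ p.
The pumping lemma gives a decomposition w = xyz where |xy| ≤ p and y is nonempty.
Then y = a^k for some k with 1 ≤ k ≤ p.
Pump with i = 2: xy^2z = a^{2^p+k}. Since 1 ≤ k ≤ p < 2^p, we have 2^p < 2^p+k < 2^{p+1}, so 2^p+k is not a power of 2. So xy^2z ∉ L.
Contradiction. Therefore L is not regular.

a^{2^p+k}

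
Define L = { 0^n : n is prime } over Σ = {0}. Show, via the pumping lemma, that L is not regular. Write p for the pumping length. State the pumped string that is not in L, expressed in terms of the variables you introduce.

0^{q(1+k)}

Assume L is regular; let p be its pumping constant.
Let q be a prime with q ≥ p+2 (infinitely many primes exist), and take w = 0^q ∈ L with |w| = q ≥ p.
By the pumping lemma, w = xyz with |xy| ≤ p and |y| ≥ 1.
Then y = 0^k for some k with 1 ≤ k ≤ p.
Since 1 ≤ k ≤ p, |xz| = q-k. Pump with i = q+1: |xy^{q+1}z| = (q-k)+(q+1)k = q+qk = q(1+k), which is composite (both factors ≥ 2). So xy^{q+1}z = 0^{q(1+k)} ∉ L.
Contradiction. Therefore L is not regular.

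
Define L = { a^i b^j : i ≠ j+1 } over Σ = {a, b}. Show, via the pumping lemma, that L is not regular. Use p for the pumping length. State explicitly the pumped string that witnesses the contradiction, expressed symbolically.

Assume L is regular; let p be its pumping constant.
Choose w = a^p b^{p+p!-1}. Since p ≠ (p+p!-1)+1 = p+p!, w ∈ L; and |w| ≥ p.
By the pumping lemma, w = xyz with |xy| ≤ p and y is nonempty.
The first p characters of w are a's, so xy (and hence y) consists only of a's. Write y = a^k, 1 ≤ k ≤ p.
Since 1 ≤ k ≤ p, k divides p!; set t = 1 + p!/k. Then xy^t z has p + (p!/k)·k = p + p! copies of a. Now the a-count is p+p! and (b-count)+1 = (p+p!-1)+1 = p+p!, so i ≠ j+1 fails. So xy^t z = a^{p+p!} b^{p+p!-1} ∉ L.
This is a contradiction; hence L is not regular.

a^{p+p!} b^{p+p!-1}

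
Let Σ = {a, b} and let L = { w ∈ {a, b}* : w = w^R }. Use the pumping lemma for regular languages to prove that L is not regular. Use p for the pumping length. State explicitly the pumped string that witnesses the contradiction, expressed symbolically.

a^{p+k} b a^p

Assume L is regular; let p be its pumping constant.
Take w = a^p b a^p, a palindrome of length 2p+1 ≥ p.
By the pumping lemma, w = xyz with |xy| ≤ p and |y| > 0.
Because |xy| ≤ p and w begins with p copies of a, we have y = a^k with 1 ≤ k ≤ p.
Pump with i = 2: xy^2z = a^{p+k} b a^p. Its reverse is a^p b a^{p+k}, which differs from xy^2z since k ≥ 1. So xy^2z is not a palindrome and xy^2z ∉ L.
This contradicts the pumping lemma, so L is not regular.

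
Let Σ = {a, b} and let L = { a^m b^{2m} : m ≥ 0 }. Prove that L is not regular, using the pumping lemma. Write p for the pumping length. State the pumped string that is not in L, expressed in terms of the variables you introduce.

a^{p+k} b^{2p}

Toward a contradiction, assume L is regular with pumping length p.
Choose w = a^p b^{2p}, which is in L with |w| = 3p ≥ p.
The pumping lemma gives a decomposition w = xyz where |xy| ≤ p and y is nonempty.
The first p characters of w are a's, so xy (and hence y) consists only of a's. Write y = a^k, 1 ≤ k ≤ p.
Pump with i = 2: xy^2z = a^{p+k} b^{2p}. For this to lie in L we would need 2p = 2(p+k), which forces k = 0. But k ≥ 1, so xy^2z ∉ L.
Contradiction. Therefore L is not regular.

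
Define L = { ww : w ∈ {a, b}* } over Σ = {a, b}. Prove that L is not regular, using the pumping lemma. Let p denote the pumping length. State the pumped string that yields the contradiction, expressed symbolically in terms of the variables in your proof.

Toward a contradiction, assume L is regular with pumping length p.
Take w = a^p b^p a^p b^p = uu where u = a^pb^p; then w ∈ L and |w| = 4p ≥ p.
The pumping lemma gives a decomposition w = xyz where |xy| ≤ p and |y| > 0.
Because |xy| ≤ p and w begins with p copies of a, we have y = a^k with 1 ≤ k ≤ p.
Pump with i = 2: xy^2z = a^{p+k} b^p a^p b^p, of length 4p+k. Suppose this equals vv. The string starts with a and ends with b, so v does too; thus the boundary between the two copies of v is a b→a transition. There is exactly one such transition, at position 2p+k, so |v| = 2p+k and |vv| = 4p+2k ≠ 4p+k since k ≥ 1. So xy^2z ∉ L.
Contradiction. Therefore L is not regular.

a^{p+k} b^p a^p b^p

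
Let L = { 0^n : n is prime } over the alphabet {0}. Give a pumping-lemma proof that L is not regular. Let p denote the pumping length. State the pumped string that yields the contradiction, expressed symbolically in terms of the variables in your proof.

Assume L is regular; let p be its pumping constant.
Let q be a prime with q ≥ p+2 (infinitely many primes exist), and take w = 0^q ∈ L with |w| = q ≥ p.
Write w = xyz as guaranteed by the lemma, with |xy| ≤ p and |y| ≥ 1.
Then y = 0^k for some k with 1 ≤ k ≤ p.
Since 1 ≤ k ≤ p, |xz| = q-k. Pump with i = q+1: |xy^{q+1}z| = (q-k)+(q+1)k = q+qk = q(1+k), which is composite (both factors ≥ 2). So xy^{q+1}z = 0^{q(1+k)} ∉ L.
This contradicts the pumping lemma, so L is not regular.

0^{q(1+k)}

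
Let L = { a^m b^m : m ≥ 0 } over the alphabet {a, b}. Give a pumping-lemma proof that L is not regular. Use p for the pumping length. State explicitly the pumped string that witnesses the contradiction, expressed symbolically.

a^{p+k} b^p

Suppose for contradiction that L is regular, and let p be the pumping length.
Let w = a^p b^p ∈ L; note |w| = 2p ≥ p.
By the pumping lemma, w = xyz with |xy| ≤ p and |y| ≥ 1.
Because |xy| ≤ p and w begins with p copies of a, we have y = a^k with 1 ≤ k ≤ p.
Pump with i = 2: xy^2z = a^{p+k} b^p. For this to lie in L we would need p = p+k, which forces k = 0. But k ≥ 1, so xy^2z ∉ L.
Contradiction. Therefore L is not regular.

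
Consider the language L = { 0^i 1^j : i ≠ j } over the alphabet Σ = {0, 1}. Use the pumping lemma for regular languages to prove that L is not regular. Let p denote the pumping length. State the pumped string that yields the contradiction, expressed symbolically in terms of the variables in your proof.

0^{p+p!} 1^{p+p!}

Assume L is regular. Let p be the pumping length given by the pumping lemma.
Choose w = 0^p 1^{p+p!}. Since p ≠ p+p!, w ∈ L; and |w| ≥ p.
By the pumping lemma, w = xyz with |xy| ≤ p and |y| ≥ 1.
Since the first p symbols of w are all 0's and |xy| ≤ p, y lies entirely in the leading 0-block: y = 0^k for some k with 1 ≤ k ≤ p.
Since 1 ≤ k ≤ p, k divides p!; set t = 1 + p!/k. Then xy^t z has p + (p!/k)·k = p + p! copies of 0. Now the 0-count equals the 1-count, so i ≠ j fails. So xy^t z = 0^{p+p!} 1^{p+p!} ∉ L.
This is a contradiction; hence L is not regular.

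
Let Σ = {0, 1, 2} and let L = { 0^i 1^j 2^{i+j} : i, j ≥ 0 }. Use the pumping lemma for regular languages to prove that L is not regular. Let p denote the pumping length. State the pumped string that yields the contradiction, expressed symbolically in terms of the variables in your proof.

0^{p+k} 1^p 2^{2p}

Assume L is regular; let p be its pumping constant.
Take w = 0^p 1^p 2^{2p} ∈ L (with i=j=p, i+j=2p), |w| = 4p ≥ p.
By the pumping lemma, w = xyz with |xy| ≤ p and |y| > 0.
The first p characters of w are 0's, so xy (and hence y) consists only of 0's. Write y = 0^k, 1 ≤ k ≤ p.
Consider xy^2z = 0^{p+k} 1^p 2^{2p}. Now the 0- and 1-counts sum to 2p+k, but the 2-count is 2p ≠ 2p+k. So xy^2z ∉ L.
This contradicts the pumping lemma, so L is not regular.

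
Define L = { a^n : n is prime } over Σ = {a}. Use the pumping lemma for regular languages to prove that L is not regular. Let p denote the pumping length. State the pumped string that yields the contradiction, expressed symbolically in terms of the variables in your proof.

Toward a contradiction, assume L is regular with pumping length p.
Let q be a prime with q ≥ p+2 (infinitely many primes exist), and take w = a^q ∈ L with |w| = q ≥ p.
Write w = xyz as guaranteed by the lemma, with |xy| ≤ p and y is nonempty.
Then y = a^k for some k with 1 ≤ k ≤ p.
Since 1 ≤ k ≤ p, |xz| = q-k. Pump with i = q+1: |xy^{q+1}z| = (q-k)+(q+1)k = q+qk = q(1+k), which is composite (both factors ≥ 2). So xy^{q+1}z = a^{q(1+k)} ∉ L.
This contradicts the pumping lemma, so L is not regular.

a^{q(1+k)}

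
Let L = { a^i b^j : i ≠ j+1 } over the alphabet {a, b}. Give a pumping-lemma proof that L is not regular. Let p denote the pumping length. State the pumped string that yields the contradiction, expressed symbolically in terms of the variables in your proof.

Assume L is regular; let p be its pumping constant.
Choose w = a^p b^{p+p!-1}. Since p ≠ (p+p!-1)+1 = p+p!, w ∈ L; and |w| ≥ p.
By the pumping lemma, w = xyz with |xy| ≤ p and |y| > 0.
Since the first p symbols of w are all a's and |xy| ≤ p, y lies entirely in the leading a-block: y = a^k for some k with 1 ≤ k ≤ p.
Since 1 ≤ k ≤ p, k divides p!; set t = 1 + p!/k. Then xy^t z has p + (p!/k)·k = p + p! copies of a. Now the a-count is p+p! and (b-count)+1 = (p+p!-1)+1 = p+p!, so i ≠ j+1 fails. So xy^t z = a^{p+p!} b^{p+p!-1} ∉ L.
This contradicts the pumping lemma, so L is not regular.

a^{p+p!} b^{p+p!-1}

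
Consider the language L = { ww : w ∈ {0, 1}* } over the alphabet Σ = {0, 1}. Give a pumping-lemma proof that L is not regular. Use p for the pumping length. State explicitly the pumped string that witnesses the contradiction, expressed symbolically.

0^{p+k} 1^p 0^p 1^p

Toward a contradiction, assume L is regular with pumping length p.
Take w = 0^p 1^p 0^p 1^p = uu where u = 0^p1^p; then w ∈ L and |w| = 4p ≥ p.
By the pumping lemma, w = xyz with |xy| ≤ p and y is nonempty.
Because |xy| ≤ p and w begins with p copies of 0, we have y = 0^k with 1 ≤ k ≤ p.
Pump with i = 2: xy^2z = 0^{p+k} 1^p 0^p 1^p, of length 4p+k. Suppose this equals vv. The string starts with 0 and ends with 1, so v does too; thus the boundary between the two copies of v is a 1→0 transition. There is exactly one such transition, at position 2p+k, so |v| = 2p+k and |vv| = 4p+2k ≠ 4p+k since k ≥ 1. So xy^2z ∉ L.
This contradicts the pumping lemma, so L is not regular.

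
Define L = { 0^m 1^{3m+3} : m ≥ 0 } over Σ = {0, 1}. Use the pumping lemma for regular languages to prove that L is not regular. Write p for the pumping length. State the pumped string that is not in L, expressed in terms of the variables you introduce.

0^{p+k} 1^{3p+3}

Toward a contradiction, assume L is regular with pumping length p.
Choose w = 0^p 1^{3p+3}, which is in L with |w| = 4p+3 ≥ p.
The pumping lemma gives a decomposition w = xyz where |xy| ≤ p and |y| > 0.
Since the first p symbols of w are all 0's and |xy| ≤ p, y lies entirely in the leading 0-block: y = 0^k for some k with 1 ≤ k ≤ p.
Pump with i = 2: xy^2z = 0^{p+k} 1^{3p+3}. For this to lie in L we would need 3p+3 = 3(p+k)+3, which forces k = 0. But k ≥ 1, so xy^2z ∉ L.
This is a contradiction; hence L is not regular.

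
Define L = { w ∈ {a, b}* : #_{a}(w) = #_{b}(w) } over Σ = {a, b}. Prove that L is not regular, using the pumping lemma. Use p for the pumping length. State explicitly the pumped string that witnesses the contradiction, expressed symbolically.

Assume L is regular; let p be its pumping constant.
Choose w = a^p b^p ∈ L with |w| = 2p ≥ p.
By the pumping lemma, w = xyz with |xy| ≤ p and |y| > 0.
Because |xy| ≤ p and w begins with p copies of a, we have y = a^k with 1 ≤ k ≤ p.
Pump with i = 2: xy^2z = a^{p+k} b^p has p+k occurrences of a but only p of b. Since k ≥ 1 the counts differ, so xy^2z ∉ L.
This contradicts the pumping lemma, so L is not regular.

a^{p+k} b^p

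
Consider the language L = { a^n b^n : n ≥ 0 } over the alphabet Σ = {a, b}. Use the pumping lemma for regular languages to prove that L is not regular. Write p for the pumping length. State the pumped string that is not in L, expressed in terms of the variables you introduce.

a^{p+k} b^p

Toward a contradiction, assume L is regular with pumping length p.
Let w = a^p b^p ∈ L; note |w| = 2p ≥ p.
Write w = xyz as guaranteed by the lemma, with |xy| ≤ p and |y| > 0.
Since the first p symbols of w are all a's and |xy| ≤ p, y lies entirely in the leading a-block: y = a^k for some k with 1 ≤ k ≤ p.
Pump with i = 2: xy^2z = a^{p+k} b^p. For this to lie in L we would need p = p+k, which forces k = 0. But k ≥ 1, so xy^2z ∉ L.
This contradicts the pumping lemma, so L is not regular.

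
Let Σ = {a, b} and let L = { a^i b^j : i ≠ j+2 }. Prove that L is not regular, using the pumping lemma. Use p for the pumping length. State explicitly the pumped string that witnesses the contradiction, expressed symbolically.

Toward a contradiction, assume L is regular with pumping length p.
Choose w = a^p b^{p+p!-2}. Since p ≠ (p+p!-2)+2 = p+p!, w ∈ L; and |w| ≥ p.
The pumping lemma gives a decomposition w = xyz where |xy| ≤ p and y is nonempty.
The first p characters of w are a's, so xy (and hence y) consists only of a's. Write y = a^k, 1 ≤ k ≤ p.
Since 1 ≤ k ≤ p, k divides p!; set t = 1 + p!/k. Then xy^t z has p + (p!/k)·k = p + p! copies of a. Now the a-count is p+p! and (b-count)+2 = (p+p!-2)+2 = p+p!, so i ≠ j+2 fails. So xy^t z = a^{p+p!} b^{p+p!-2} ∉ L.
This is a contradiction; hence L is not regular.

a^{p+p!} b^{p+p!-2}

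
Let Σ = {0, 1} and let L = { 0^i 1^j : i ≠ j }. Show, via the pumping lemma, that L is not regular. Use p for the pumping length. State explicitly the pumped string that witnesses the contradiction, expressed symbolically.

Suppose for contradiction that L is regular, and let p be the pumping length.
Choose w = 0^p 1^{p+p!}. Since p ≠ p+p!, w ∈ L; and |w| ≥ p.
Write w = xyz as guaranteed by the lemma, with |xy| ≤ p and |y| > 0.
The first p characters of w are 0's, so xy (and hence y) consists only of 0's. Write y = 0^k, 1 ≤ k ≤ p.
Since 1 ≤ k ≤ p, k divides p!; set t = 1 + p!/k. Then xy^t z has p + (p!/k)·k = p + p! copies of 0. Now the 0-count equals the 1-count, so i ≠ j fails. So xy^t z = 0^{p+p!} 1^{p+p!} ∉ L.
This is a contradiction; hence L is not regular.

0^{p+p!} 1^{p+p!}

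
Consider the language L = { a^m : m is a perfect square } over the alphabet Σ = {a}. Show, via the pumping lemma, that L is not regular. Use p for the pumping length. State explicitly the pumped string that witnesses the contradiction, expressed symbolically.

Assume L is regular; let p be its pumping constant.
Take w = a^{p²} ∈ L with |w| = p² ≥ p.
Write w = xyz as guaranteed by the lemma, with |xy| ≤ p and y is nonempty.
Then y = a^k for some k with 1 ≤ k ≤ p.
Pump with i = 2: xy^2z = a^{p²+k}. Since 1 ≤ k ≤ p, p² < p²+k ≤ p²+p < (p+1)², so p²+k lies strictly between consecutive squares and is not a perfect square. So xy^2z ∉ L.
This is a contradiction; hence L is not regular.

a^{p²+k}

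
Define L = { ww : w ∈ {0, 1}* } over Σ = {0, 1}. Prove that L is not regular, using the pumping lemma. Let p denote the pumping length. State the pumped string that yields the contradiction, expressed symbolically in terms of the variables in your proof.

Assume L is regular. Let p be the pumping length given by the pumping lemma.
Take w = 0^p 1^p 0^p 1^p = uu where u = 0^p1^p; then w ∈ L and |w| = 4p ≥ p.
The pumping lemma gives a decomposition w = xyz where |xy| ≤ p and y is nonempty.
The first p characters of w are 0's, so xy (and hence y) consists only of 0's. Write y = 0^k, 1 ≤ k ≤ p.
Pump with i = 2: xy^2z = 0^{p+k} 1^p 0^p 1^p, of length 4p+k. Suppose this equals vv. The string starts with 0 and ends with 1, so v does too; thus the boundary between the two copies of v is a 1→0 transition. There is exactly one such transition, at position 2p+k, so |v| = 2p+k and |vv| = 4p+2k ≠ 4p+k since k ≥ 1. So xy^2z ∉ L.
Contradiction. Therefore L is not regular.

0^{p+k} 1^p 0^p 1^p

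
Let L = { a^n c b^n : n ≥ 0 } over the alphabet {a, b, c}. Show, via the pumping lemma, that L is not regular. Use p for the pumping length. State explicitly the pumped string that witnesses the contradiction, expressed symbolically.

Suppose for contradiction that L is regular, and let p be the pumping length.
Take w = a^p c b^p ∈ L with |w| = 2p+1 ≥ p.
Write w = xyz as guaranteed by the lemma, with |xy| ≤ p and |y| > 0.
The first p characters of w are a's, so xy (and hence y) consists only of a's. Write y = a^k, 1 ≤ k ≤ p.
Pump with i = 2: xy^2z = a^{p+k} c b^p, which would require p+k = p. But k ≥ 1, so xy^2z ∉ L.
This contradicts the pumping lemma, so L is not regular.

a^{p+k} c b^p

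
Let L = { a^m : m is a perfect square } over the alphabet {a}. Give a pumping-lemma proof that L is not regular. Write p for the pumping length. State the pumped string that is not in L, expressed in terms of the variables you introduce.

Assume L is regular. Let p be the pumping length given by the pumping lemma.
Take w = a^{p²} ∈ L with |w| = p² ≥ p.
The pumping lemma gives a decomposition w = xyz where |xy| ≤ p and |y| > 0.
Then y = a^k for some k with 1 ≤ k ≤ p.
Pump with i = 2: xy^2z = a^{p²+k}. Since 1 ≤ k ≤ p, p² < p²+k ≤ p²+p < (p+1)², so p²+k lies strictly between consecutive squares and is not a perfect square. So xy^2z ∉ L.
This contradicts the pumping lemma, so L is not regular.

a^{p²+k}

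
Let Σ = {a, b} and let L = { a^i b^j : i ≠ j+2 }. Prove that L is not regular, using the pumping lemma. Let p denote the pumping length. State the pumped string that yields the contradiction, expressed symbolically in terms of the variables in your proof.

a^{p+p!} b^{p+p!-2}

Toward a contradiction, assume L is regular with pumping length p.
Choose w = a^p b^{p+p!-2}. Since p ≠ (p+p!-2)+2 = p+p!, w ∈ L; and |w| ≥ p.
Write w = xyz as guaranteed by the lemma, with |xy| ≤ p and |y| ≥ 1.
Since the first p symbols of w are all a's and |xy| ≤ p, y lies entirely in the leading a-block: y = a^k for some k with 1 ≤ k ≤ p.
Since 1 ≤ k ≤ p, k divides p!; set t = 1 + p!/k. Then xy^t z has p + (p!/k)·k = p + p! copies of a. Now the a-count is p+p! and (b-count)+2 = (p+p!-2)+2 = p+p!, so i ≠ j+2 fails. So xy^t z = a^{p+p!} b^{p+p!-2} ∉ L.
Contradiction. Therefore L is not regular.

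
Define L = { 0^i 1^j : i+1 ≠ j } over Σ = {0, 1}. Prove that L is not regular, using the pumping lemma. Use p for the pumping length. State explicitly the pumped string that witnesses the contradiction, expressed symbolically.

Toward a contradiction, assume L is regular with pumping length p.
Choose w = 0^p 1^{p+p!+1}. Since p ≠ (p+p!+1)-1 = p+p!, w ∈ L; and |w| ≥ p.
The pumping lemma gives a decomposition w = xyz where |xy| ≤ p and y is nonempty.
Since the first p symbols of w are all 0's and |xy| ≤ p, y lies entirely in the leading 0-block: y = 0^k for some k with 1 ≤ k ≤ p.
Since 1 ≤ k ≤ p, k divides p!; set t = 1 + p!/k. Then xy^t z has p + (p!/k)·k = p + p! copies of 0. Now the 0-count is p+p! and (1-count)-1 = (p+p!+1)-1 = p+p!, so i+1 ≠ j fails. So xy^t z = 0^{p+p!} 1^{p+p!+1} ∉ L.
This contradicts the pumping lemma, so L is not regular.

0^{p+p!} 1^{p+p!+1}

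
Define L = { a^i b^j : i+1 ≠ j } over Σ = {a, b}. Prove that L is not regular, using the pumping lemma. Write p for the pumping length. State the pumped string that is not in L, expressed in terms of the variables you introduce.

Assume L is regular; let p be its pumping constant.
Choose w = a^p b^{p+p!+1}. Since p ≠ (p+p!+1)-1 = p+p!, w ∈ L; and |w| ≥ p.
The pumping lemma gives a decomposition w = xyz where |xy| ≤ p and |y| > 0.
Because |xy| ≤ p and w begins with p copies of a, we have y = a^k with 1 ≤ k ≤ p.
Since 1 ≤ k ≤ p, k divides p!; set t = 1 + p!/k. Then xy^t z has p + (p!/k)·k = p + p! copies of a. Now the a-count is p+p! and (b-count)-1 = (p+p!+1)-1 = p+p!, so i+1 ≠ j fails. So xy^t z = a^{p+p!} b^{p+p!+1} ∉ L.
This contradicts the pumping lemma, so L is not regular.

a^{p+p!} b^{p+p!+1}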